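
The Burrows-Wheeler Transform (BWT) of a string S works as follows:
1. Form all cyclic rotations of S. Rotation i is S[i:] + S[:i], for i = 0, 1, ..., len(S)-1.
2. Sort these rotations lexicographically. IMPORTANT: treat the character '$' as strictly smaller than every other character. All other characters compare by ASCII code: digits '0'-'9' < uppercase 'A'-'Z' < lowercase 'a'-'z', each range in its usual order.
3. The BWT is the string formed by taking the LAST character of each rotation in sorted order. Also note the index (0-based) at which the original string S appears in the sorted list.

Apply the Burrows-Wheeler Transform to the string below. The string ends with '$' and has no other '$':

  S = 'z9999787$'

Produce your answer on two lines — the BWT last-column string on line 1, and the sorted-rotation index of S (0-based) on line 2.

All 9 rotations (rotation i = S[i:]+S[:i]):
  rot[0] = z9999787$
  rot[1] = 9999787$z
  rot[2] = 999787$z9
  rot[3] = 99787$z99
  rot[4] = 9787$z999
  rot[5] = 787$z9999
  rot[6] = 87$z99997
  rot[7] = 7$z999978
  rot[8] = $z9999787
Sorted (with $ < everything):
  sorted[0] = $z9999787  (last char: '7')
  sorted[1] = 7$z999978  (last char: '8')
  sorted[2] = 787$z9999  (last char: '9')
  sorted[3] = 87$z99997  (last char: '7')
  sorted[4] = 9787$z999  (last char: '9')
  sorted[5] = 99787$z99  (last char: '9')
  sorted[6] = 999787$z9  (last char: '9')
  sorted[7] = 9999787$z  (last char: 'z')
  sorted[8] = z9999787$  (last char: '$')
Last column: 7897999z$
Original string S is at sorted index 8

Answer: 7897999z$
8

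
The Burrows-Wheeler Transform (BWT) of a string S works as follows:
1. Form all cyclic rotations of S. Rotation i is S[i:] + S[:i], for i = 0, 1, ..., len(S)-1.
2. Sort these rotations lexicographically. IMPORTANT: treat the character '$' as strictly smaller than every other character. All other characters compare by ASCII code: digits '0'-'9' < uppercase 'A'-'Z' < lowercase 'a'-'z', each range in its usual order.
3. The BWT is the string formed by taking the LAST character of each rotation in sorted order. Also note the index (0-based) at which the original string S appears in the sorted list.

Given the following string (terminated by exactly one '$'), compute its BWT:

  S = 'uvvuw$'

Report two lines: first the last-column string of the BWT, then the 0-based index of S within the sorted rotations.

All 6 rotations (rotation i = S[i:]+S[:i]):
  rot[0] = uvvuw$
  rot[1] = vvuw$u
  rot[2] = vuw$uv
  rot[3] = uw$uvv
  rot[4] = w$uvvu
  rot[5] = $uvvuw
Sorted (with $ < everything):
  sorted[0] = $uvvuw  (last char: 'w')
  sorted[1] = uvvuw$  (last char: '$')
  sorted[2] = uw$uvv  (last char: 'v')
  sorted[3] = vuw$uv  (last char: 'v')
  sorted[4] = vvuw$u  (last char: 'u')
  sorted[5] = w$uvvu  (last char: 'u')
Last column: w$vvuu
Original string S is at sorted index 1

Answer: w$vvuu
1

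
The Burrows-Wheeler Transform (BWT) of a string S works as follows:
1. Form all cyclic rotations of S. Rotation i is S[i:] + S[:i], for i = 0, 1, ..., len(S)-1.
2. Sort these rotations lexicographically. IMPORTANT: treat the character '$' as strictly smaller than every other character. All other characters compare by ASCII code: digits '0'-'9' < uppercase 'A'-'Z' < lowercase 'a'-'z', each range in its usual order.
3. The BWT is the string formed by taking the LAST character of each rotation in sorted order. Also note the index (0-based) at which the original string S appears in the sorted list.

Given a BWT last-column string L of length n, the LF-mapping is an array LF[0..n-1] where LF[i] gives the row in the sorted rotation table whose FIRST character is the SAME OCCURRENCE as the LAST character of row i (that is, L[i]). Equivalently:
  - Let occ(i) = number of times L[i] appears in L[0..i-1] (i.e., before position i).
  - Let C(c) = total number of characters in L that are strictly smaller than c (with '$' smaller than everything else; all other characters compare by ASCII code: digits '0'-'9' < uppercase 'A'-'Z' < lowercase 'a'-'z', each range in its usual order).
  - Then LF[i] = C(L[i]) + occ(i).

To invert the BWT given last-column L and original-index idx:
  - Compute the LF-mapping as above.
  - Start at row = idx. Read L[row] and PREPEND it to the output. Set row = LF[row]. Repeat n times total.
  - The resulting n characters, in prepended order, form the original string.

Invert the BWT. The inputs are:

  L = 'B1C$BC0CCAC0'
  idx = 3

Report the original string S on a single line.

LF mapping: 5 3 7 0 6 8 1 9 10 4 11 2
Walk LF starting at row 3, prepending L[row]:
  step 1: row=3, L[3]='$', prepend. Next row=LF[3]=0
  step 2: row=0, L[0]='B', prepend. Next row=LF[0]=5
  step 3: row=5, L[5]='C', prepend. Next row=LF[5]=8
  step 4: row=8, L[8]='C', prepend. Next row=LF[8]=10
  step 5: row=10, L[10]='C', prepend. Next row=LF[10]=11
  step 6: row=11, L[11]='0', prepend. Next row=LF[11]=2
  step 7: row=2, L[2]='C', prepend. Next row=LF[2]=7
  step 8: row=7, L[7]='C', prepend. Next row=LF[7]=9
  step 9: row=9, L[9]='A', prepend. Next row=LF[9]=4
  step 10: row=4, L[4]='B', prepend. Next row=LF[4]=6
  step 11: row=6, L[6]='0', prepend. Next row=LF[6]=1
  step 12: row=1, L[1]='1', prepend. Next row=LF[1]=3
Reversed output: 10BACC0CCCB$

Answer: 10BACC0CCCB$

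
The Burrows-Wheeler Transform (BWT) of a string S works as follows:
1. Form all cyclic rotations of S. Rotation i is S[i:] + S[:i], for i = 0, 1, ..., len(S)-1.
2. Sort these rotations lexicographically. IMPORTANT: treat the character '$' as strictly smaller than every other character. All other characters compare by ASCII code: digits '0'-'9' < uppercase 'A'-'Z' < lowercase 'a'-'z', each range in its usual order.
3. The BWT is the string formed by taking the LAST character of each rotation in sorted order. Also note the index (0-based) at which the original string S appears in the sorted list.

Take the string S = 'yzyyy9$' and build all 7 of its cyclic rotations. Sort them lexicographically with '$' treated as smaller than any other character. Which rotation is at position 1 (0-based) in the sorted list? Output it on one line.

All 7 rotations (rotation i = S[i:]+S[:i]):
  rot[0] = yzyyy9$
  rot[1] = zyyy9$y
  rot[2] = yyy9$yz
  rot[3] = yy9$yzy
  rot[4] = y9$yzyy
  rot[5] = 9$yzyyy
  rot[6] = $yzyyy9
Sorted (with $ < everything):
  sorted[0] = $yzyyy9
  sorted[1] = 9$yzyyy
  sorted[2] = y9$yzyy
  sorted[3] = yy9$yzy
  sorted[4] = yyy9$yz
  sorted[5] = yzyyy9$
  sorted[6] = zyyy9$y
sorted[1] = 9$yzyyy

Answer: 9$yzyyy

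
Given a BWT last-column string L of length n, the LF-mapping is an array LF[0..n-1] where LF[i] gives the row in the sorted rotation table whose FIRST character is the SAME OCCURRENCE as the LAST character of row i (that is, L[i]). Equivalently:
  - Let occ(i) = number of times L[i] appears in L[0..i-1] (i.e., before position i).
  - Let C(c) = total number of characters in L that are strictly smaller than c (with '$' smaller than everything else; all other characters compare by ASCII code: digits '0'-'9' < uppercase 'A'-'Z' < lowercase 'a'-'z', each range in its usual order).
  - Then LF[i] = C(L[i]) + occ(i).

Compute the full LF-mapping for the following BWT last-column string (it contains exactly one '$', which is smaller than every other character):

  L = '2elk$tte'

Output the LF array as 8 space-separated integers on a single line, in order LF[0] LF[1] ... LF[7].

Answer: 1 2 5 4 0 6 7 3

Derivation:
Char counts: '$':1, '2':1, 'e':2, 'k':1, 'l':1, 't':2
C (first-col start): C('$')=0, C('2')=1, C('e')=2, C('k')=4, C('l')=5, C('t')=6
L[0]='2': occ=0, LF[0]=C('2')+0=1+0=1
L[1]='e': occ=0, LF[1]=C('e')+0=2+0=2
L[2]='l': occ=0, LF[2]=C('l')+0=5+0=5
L[3]='k': occ=0, LF[3]=C('k')+0=4+0=4
L[4]='$': occ=0, LF[4]=C('$')+0=0+0=0
L[5]='t': occ=0, LF[5]=C('t')+0=6+0=6
L[6]='t': occ=1, LF[6]=C('t')+1=6+1=7
L[7]='e': occ=1, LF[7]=C('e')+1=2+1=3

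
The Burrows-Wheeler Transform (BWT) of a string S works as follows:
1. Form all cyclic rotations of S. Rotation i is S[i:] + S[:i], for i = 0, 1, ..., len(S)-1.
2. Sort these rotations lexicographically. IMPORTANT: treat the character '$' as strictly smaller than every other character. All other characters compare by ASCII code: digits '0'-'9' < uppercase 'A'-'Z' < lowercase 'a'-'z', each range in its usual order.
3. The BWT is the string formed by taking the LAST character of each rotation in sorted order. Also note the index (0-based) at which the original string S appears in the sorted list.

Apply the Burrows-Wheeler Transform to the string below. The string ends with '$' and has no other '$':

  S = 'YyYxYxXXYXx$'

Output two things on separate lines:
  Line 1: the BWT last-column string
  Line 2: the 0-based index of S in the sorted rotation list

All 12 rotations (rotation i = S[i:]+S[:i]):
  rot[0] = YyYxYxXXYXx$
  rot[1] = yYxYxXXYXx$Y
  rot[2] = YxYxXXYXx$Yy
  rot[3] = xYxXXYXx$YyY
  rot[4] = YxXXYXx$YyYx
  rot[5] = xXXYXx$YyYxY
  rot[6] = XXYXx$YyYxYx
  rot[7] = XYXx$YyYxYxX
  rot[8] = YXx$YyYxYxXX
  rot[9] = Xx$YyYxYxXXY
  rot[10] = x$YyYxYxXXYX
  rot[11] = $YyYxYxXXYXx
Sorted (with $ < everything):
  sorted[0] = $YyYxYxXXYXx  (last char: 'x')
  sorted[1] = XXYXx$YyYxYx  (last char: 'x')
  sorted[2] = XYXx$YyYxYxX  (last char: 'X')
  sorted[3] = Xx$YyYxYxXXY  (last char: 'Y')
  sorted[4] = YXx$YyYxYxXX  (last char: 'X')
  sorted[5] = YxXXYXx$YyYx  (last char: 'x')
  sorted[6] = YxYxXXYXx$Yy  (last char: 'y')
  sorted[7] = YyYxYxXXYXx$  (last char: '$')
  sorted[8] = x$YyYxYxXXYX  (last char: 'X')
  sorted[9] = xXXYXx$YyYxY  (last char: 'Y')
  sorted[10] = xYxXXYXx$YyY  (last char: 'Y')
  sorted[11] = yYxYxXXYXx$Y  (last char: 'Y')
Last column: xxXYXxy$XYYY
Original string S is at sorted index 7

Answer: xxXYXxy$XYYY
7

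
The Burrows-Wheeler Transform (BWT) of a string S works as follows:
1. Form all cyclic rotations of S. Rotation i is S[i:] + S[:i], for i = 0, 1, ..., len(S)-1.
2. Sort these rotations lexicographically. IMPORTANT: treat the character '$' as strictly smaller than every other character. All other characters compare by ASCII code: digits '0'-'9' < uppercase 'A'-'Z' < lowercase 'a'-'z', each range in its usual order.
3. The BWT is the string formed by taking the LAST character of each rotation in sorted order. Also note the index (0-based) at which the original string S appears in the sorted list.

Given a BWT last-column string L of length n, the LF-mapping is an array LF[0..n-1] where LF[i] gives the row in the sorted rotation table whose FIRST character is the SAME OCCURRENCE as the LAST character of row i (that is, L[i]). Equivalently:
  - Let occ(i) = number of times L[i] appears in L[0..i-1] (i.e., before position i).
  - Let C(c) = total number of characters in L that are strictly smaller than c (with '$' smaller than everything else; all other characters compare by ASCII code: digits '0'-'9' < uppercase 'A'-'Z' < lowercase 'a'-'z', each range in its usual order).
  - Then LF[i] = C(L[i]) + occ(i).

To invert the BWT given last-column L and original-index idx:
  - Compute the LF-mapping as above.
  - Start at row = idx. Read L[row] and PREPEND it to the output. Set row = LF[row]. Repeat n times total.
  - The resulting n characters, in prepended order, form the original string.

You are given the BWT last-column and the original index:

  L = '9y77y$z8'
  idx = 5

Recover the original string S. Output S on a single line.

Answer: y778zy9$

Derivation:
LF mapping: 4 5 1 2 6 0 7 3
Walk LF starting at row 5, prepending L[row]:
  step 1: row=5, L[5]='$', prepend. Next row=LF[5]=0
  step 2: row=0, L[0]='9', prepend. Next row=LF[0]=4
  step 3: row=4, L[4]='y', prepend. Next row=LF[4]=6
  step 4: row=6, L[6]='z', prepend. Next row=LF[6]=7
  step 5: row=7, L[7]='8', prepend. Next row=LF[7]=3
  step 6: row=3, L[3]='7', prepend. Next row=LF[3]=2
  step 7: row=2, L[2]='7', prepend. Next row=LF[2]=1
  step 8: row=1, L[1]='y', prepend. Next row=LF[1]=5
Reversed output: y778zy9$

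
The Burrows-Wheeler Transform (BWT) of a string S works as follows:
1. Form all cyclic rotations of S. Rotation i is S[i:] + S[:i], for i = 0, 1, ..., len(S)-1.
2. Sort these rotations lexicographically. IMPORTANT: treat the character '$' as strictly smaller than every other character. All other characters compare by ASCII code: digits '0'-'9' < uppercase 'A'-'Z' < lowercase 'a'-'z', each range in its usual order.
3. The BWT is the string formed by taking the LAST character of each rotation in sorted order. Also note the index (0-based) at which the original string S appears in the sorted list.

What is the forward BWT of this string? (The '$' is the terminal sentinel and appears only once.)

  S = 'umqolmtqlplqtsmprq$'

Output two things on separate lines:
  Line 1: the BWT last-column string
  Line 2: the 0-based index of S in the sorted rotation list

All 19 rotations (rotation i = S[i:]+S[:i]):
  rot[0] = umqolmtqlplqtsmprq$
  rot[1] = mqolmtqlplqtsmprq$u
  rot[2] = qolmtqlplqtsmprq$um
  rot[3] = olmtqlplqtsmprq$umq
  rot[4] = lmtqlplqtsmprq$umqo
  rot[5] = mtqlplqtsmprq$umqol
  rot[6] = tqlplqtsmprq$umqolm
  rot[7] = qlplqtsmprq$umqolmt
  rot[8] = lplqtsmprq$umqolmtq
  rot[9] = plqtsmprq$umqolmtql
  rot[10] = lqtsmprq$umqolmtqlp
  rot[11] = qtsmprq$umqolmtqlpl
  rot[12] = tsmprq$umqolmtqlplq
  rot[13] = smprq$umqolmtqlplqt
  rot[14] = mprq$umqolmtqlplqts
  rot[15] = prq$umqolmtqlplqtsm
  rot[16] = rq$umqolmtqlplqtsmp
  rot[17] = q$umqolmtqlplqtsmpr
  rot[18] = $umqolmtqlplqtsmprq
Sorted (with $ < everything):
  sorted[0] = $umqolmtqlplqtsmprq  (last char: 'q')
  sorted[1] = lmtqlplqtsmprq$umqo  (last char: 'o')
  sorted[2] = lplqtsmprq$umqolmtq  (last char: 'q')
  sorted[3] = lqtsmprq$umqolmtqlp  (last char: 'p')
  sorted[4] = mprq$umqolmtqlplqts  (last char: 's')
  sorted[5] = mqolmtqlplqtsmprq$u  (last char: 'u')
  sorted[6] = mtqlplqtsmprq$umqol  (last char: 'l')
  sorted[7] = olmtqlplqtsmprq$umq  (last char: 'q')
  sorted[8] = plqtsmprq$umqolmtql  (last char: 'l')
  sorted[9] = prq$umqolmtqlplqtsm  (last char: 'm')
  sorted[10] = q$umqolmtqlplqtsmpr  (last char: 'r')
  sorted[11] = qlplqtsmprq$umqolmt  (last char: 't')
  sorted[12] = qolmtqlplqtsmprq$um  (last char: 'm')
  sorted[13] = qtsmprq$umqolmtqlpl  (last char: 'l')
  sorted[14] = rq$umqolmtqlplqtsmp  (last char: 'p')
  sorted[15] = smprq$umqolmtqlplqt  (last char: 't')
  sorted[16] = tqlplqtsmprq$umqolm  (last char: 'm')
  sorted[17] = tsmprq$umqolmtqlplq  (last char: 'q')
  sorted[18] = umqolmtqlplqtsmprq$  (last char: '$')
Last column: qoqpsulqlmrtmlptmq$
Original string S is at sorted index 18

Answer: qoqpsulqlmrtmlptmq$
18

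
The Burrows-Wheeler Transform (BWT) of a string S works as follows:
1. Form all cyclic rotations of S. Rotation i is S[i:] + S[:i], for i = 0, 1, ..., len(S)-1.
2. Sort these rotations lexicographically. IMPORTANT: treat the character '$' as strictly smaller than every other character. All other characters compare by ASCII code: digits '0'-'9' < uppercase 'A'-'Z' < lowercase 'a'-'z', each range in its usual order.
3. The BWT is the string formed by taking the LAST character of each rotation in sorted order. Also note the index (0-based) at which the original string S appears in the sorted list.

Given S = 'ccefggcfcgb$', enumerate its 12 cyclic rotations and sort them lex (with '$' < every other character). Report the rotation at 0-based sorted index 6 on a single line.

Answer: efggcfcgb$cc

Derivation:
All 12 rotations (rotation i = S[i:]+S[:i]):
  rot[0] = ccefggcfcgb$
  rot[1] = cefggcfcgb$c
  rot[2] = efggcfcgb$cc
  rot[3] = fggcfcgb$cce
  rot[4] = ggcfcgb$ccef
  rot[5] = gcfcgb$ccefg
  rot[6] = cfcgb$ccefgg
  rot[7] = fcgb$ccefggc
  rot[8] = cgb$ccefggcf
  rot[9] = gb$ccefggcfc
  rot[10] = b$ccefggcfcg
  rot[11] = $ccefggcfcgb
Sorted (with $ < everything):
  sorted[0] = $ccefggcfcgb
  sorted[1] = b$ccefggcfcg
  sorted[2] = ccefggcfcgb$
  sorted[3] = cefggcfcgb$c
  sorted[4] = cfcgb$ccefgg
  sorted[5] = cgb$ccefggcf
  sorted[6] = efggcfcgb$cc
  sorted[7] = fcgb$ccefggc
  sorted[8] = fggcfcgb$cce
  sorted[9] = gb$ccefggcfc
  sorted[10] = gcfcgb$ccefg
  sorted[11] = ggcfcgb$ccef
sorted[6] = efggcfcgb$cc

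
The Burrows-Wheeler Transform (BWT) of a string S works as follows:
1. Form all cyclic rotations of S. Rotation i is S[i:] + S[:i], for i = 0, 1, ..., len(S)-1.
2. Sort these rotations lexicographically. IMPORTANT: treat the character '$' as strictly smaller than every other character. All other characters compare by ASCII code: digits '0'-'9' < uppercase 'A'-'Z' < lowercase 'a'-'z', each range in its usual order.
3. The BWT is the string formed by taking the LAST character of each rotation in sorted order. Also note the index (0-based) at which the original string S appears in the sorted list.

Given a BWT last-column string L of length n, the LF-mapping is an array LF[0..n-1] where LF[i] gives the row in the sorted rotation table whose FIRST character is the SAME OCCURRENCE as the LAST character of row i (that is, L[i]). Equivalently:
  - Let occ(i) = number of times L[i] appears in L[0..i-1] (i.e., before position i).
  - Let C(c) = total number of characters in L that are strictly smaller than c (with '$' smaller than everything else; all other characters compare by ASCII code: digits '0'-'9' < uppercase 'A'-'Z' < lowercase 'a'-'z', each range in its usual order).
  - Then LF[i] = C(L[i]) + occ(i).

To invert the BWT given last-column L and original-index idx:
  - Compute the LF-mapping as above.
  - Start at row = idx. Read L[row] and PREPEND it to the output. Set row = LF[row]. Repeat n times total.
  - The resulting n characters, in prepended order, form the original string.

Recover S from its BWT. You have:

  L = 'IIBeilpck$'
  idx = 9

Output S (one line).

LF mapping: 2 3 1 5 6 8 9 4 7 0
Walk LF starting at row 9, prepending L[row]:
  step 1: row=9, L[9]='$', prepend. Next row=LF[9]=0
  step 2: row=0, L[0]='I', prepend. Next row=LF[0]=2
  step 3: row=2, L[2]='B', prepend. Next row=LF[2]=1
  step 4: row=1, L[1]='I', prepend. Next row=LF[1]=3
  step 5: row=3, L[3]='e', prepend. Next row=LF[3]=5
  step 6: row=5, L[5]='l', prepend. Next row=LF[5]=8
  step 7: row=8, L[8]='k', prepend. Next row=LF[8]=7
  step 8: row=7, L[7]='c', prepend. Next row=LF[7]=4
  step 9: row=4, L[4]='i', prepend. Next row=LF[4]=6
  step 10: row=6, L[6]='p', prepend. Next row=LF[6]=9
Reversed output: pickleIBI$

Answer: pickleIBI$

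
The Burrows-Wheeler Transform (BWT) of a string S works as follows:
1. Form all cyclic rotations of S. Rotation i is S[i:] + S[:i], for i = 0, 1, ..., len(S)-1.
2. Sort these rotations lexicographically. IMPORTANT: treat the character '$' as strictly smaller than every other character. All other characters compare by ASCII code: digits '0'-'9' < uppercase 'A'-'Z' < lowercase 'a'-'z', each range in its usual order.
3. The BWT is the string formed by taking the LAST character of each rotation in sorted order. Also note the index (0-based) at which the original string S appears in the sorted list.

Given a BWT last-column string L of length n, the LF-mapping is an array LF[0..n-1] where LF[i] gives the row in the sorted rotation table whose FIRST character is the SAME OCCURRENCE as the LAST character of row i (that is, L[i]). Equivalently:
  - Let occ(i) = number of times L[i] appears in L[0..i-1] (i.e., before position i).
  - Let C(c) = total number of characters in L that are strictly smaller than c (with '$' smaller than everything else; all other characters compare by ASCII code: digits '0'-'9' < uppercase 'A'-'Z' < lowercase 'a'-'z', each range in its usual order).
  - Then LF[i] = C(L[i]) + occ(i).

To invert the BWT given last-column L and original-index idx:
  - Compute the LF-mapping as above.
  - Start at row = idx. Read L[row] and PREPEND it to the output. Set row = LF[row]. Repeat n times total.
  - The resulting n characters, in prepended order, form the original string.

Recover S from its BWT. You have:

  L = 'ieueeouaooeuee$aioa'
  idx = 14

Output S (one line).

Answer: oeoeoeauiuaoueeaei$

Derivation:
LF mapping: 10 4 16 5 6 12 17 1 13 14 7 18 8 9 0 2 11 15 3
Walk LF starting at row 14, prepending L[row]:
  step 1: row=14, L[14]='$', prepend. Next row=LF[14]=0
  step 2: row=0, L[0]='i', prepend. Next row=LF[0]=10
  step 3: row=10, L[10]='e', prepend. Next row=LF[10]=7
  step 4: row=7, L[7]='a', prepend. Next row=LF[7]=1
  step 5: row=1, L[1]='e', prepend. Next row=LF[1]=4
  step 6: row=4, L[4]='e', prepend. Next row=LF[4]=6
  step 7: row=6, L[6]='u', prepend. Next row=LF[6]=17
  step 8: row=17, L[17]='o', prepend. Next row=LF[17]=15
  step 9: row=15, L[15]='a', prepend. Next row=LF[15]=2
  step 10: row=2, L[2]='u', prepend. Next row=LF[2]=16
  step 11: row=16, L[16]='i', prepend. Next row=LF[16]=11
  step 12: row=11, L[11]='u', prepend. Next row=LF[11]=18
  step 13: row=18, L[18]='a', prepend. Next row=LF[18]=3
  step 14: row=3, L[3]='e', prepend. Next row=LF[3]=5
  step 15: row=5, L[5]='o', prepend. Next row=LF[5]=12
  step 16: row=12, L[12]='e', prepend. Next row=LF[12]=8
  step 17: row=8, L[8]='o', prepend. Next row=LF[8]=13
  step 18: row=13, L[13]='e', prepend. Next row=LF[13]=9
  step 19: row=9, L[9]='o', prepend. Next row=LF[9]=14
Reversed output: oeoeoeauiuaoueeaei$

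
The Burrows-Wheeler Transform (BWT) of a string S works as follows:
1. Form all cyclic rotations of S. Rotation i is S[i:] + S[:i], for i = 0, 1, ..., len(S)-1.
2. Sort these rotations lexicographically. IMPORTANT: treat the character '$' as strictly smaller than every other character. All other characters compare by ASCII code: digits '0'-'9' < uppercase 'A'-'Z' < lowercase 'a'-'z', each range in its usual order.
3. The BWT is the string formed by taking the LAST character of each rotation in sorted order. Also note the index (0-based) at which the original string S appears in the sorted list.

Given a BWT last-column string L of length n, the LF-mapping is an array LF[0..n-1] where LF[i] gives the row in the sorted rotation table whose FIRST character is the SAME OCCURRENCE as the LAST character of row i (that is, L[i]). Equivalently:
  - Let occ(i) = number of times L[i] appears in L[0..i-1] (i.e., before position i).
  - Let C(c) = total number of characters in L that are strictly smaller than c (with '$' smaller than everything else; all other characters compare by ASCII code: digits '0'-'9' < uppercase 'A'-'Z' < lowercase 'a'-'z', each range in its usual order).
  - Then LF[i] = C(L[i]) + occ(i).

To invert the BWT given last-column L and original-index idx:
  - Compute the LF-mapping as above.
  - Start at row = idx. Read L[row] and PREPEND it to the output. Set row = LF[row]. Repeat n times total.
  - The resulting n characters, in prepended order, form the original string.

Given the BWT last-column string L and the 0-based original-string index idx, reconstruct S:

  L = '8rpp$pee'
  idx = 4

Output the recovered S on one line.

Answer: pepper8$

Derivation:
LF mapping: 1 7 4 5 0 6 2 3
Walk LF starting at row 4, prepending L[row]:
  step 1: row=4, L[4]='$', prepend. Next row=LF[4]=0
  step 2: row=0, L[0]='8', prepend. Next row=LF[0]=1
  step 3: row=1, L[1]='r', prepend. Next row=LF[1]=7
  step 4: row=7, L[7]='e', prepend. Next row=LF[7]=3
  step 5: row=3, L[3]='p', prepend. Next row=LF[3]=5
  step 6: row=5, L[5]='p', prepend. Next row=LF[5]=6
  step 7: row=6, L[6]='e', prepend. Next row=LF[6]=2
  step 8: row=2, L[2]='p', prepend. Next row=LF[2]=4
Reversed output: pepper8$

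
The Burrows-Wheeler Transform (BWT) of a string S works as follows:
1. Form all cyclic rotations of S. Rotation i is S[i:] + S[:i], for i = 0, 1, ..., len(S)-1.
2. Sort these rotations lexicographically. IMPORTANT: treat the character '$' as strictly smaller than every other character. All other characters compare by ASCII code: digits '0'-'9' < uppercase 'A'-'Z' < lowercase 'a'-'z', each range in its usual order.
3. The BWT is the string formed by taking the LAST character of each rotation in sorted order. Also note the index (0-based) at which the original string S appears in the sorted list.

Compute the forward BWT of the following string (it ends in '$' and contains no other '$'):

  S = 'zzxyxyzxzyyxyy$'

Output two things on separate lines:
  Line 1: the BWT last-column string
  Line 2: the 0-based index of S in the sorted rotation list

Answer: yzyyzyyxxzxzyx$
14

Derivation:
All 15 rotations (rotation i = S[i:]+S[:i]):
  rot[0] = zzxyxyzxzyyxyy$
  rot[1] = zxyxyzxzyyxyy$z
  rot[2] = xyxyzxzyyxyy$zz
  rot[3] = yxyzxzyyxyy$zzx
  rot[4] = xyzxzyyxyy$zzxy
  rot[5] = yzxzyyxyy$zzxyx
  rot[6] = zxzyyxyy$zzxyxy
  rot[7] = xzyyxyy$zzxyxyz
  rot[8] = zyyxyy$zzxyxyzx
  rot[9] = yyxyy$zzxyxyzxz
  rot[10] = yxyy$zzxyxyzxzy
  rot[11] = xyy$zzxyxyzxzyy
  rot[12] = yy$zzxyxyzxzyyx
  rot[13] = y$zzxyxyzxzyyxy
  rot[14] = $zzxyxyzxzyyxyy
Sorted (with $ < everything):
  sorted[0] = $zzxyxyzxzyyxyy  (last char: 'y')
  sorted[1] = xyxyzxzyyxyy$zz  (last char: 'z')
  sorted[2] = xyy$zzxyxyzxzyy  (last char: 'y')
  sorted[3] = xyzxzyyxyy$zzxy  (last char: 'y')
  sorted[4] = xzyyxyy$zzxyxyz  (last char: 'z')
  sorted[5] = y$zzxyxyzxzyyxy  (last char: 'y')
  sorted[6] = yxyy$zzxyxyzxzy  (last char: 'y')
  sorted[7] = yxyzxzyyxyy$zzx  (last char: 'x')
  sorted[8] = yy$zzxyxyzxzyyx  (last char: 'x')
  sorted[9] = yyxyy$zzxyxyzxz  (last char: 'z')
  sorted[10] = yzxzyyxyy$zzxyx  (last char: 'x')
  sorted[11] = zxyxyzxzyyxyy$z  (last char: 'z')
  sorted[12] = zxzyyxyy$zzxyxy  (last char: 'y')
  sorted[13] = zyyxyy$zzxyxyzx  (last char: 'x')
  sorted[14] = zzxyxyzxzyyxyy$  (last char: '$')
Last column: yzyyzyyxxzxzyx$
Original string S is at sorted index 14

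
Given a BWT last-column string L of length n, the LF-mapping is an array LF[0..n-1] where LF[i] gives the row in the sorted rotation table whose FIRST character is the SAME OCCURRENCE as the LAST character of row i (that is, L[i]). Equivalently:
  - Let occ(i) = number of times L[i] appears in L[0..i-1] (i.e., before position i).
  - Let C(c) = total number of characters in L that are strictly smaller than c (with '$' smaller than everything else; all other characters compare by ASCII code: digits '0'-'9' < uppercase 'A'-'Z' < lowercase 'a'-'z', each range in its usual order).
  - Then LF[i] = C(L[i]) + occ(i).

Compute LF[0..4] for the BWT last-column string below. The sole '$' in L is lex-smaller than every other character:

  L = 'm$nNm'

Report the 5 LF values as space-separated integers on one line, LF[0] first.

Answer: 2 0 4 1 3

Derivation:
Char counts: '$':1, 'N':1, 'm':2, 'n':1
C (first-col start): C('$')=0, C('N')=1, C('m')=2, C('n')=4
L[0]='m': occ=0, LF[0]=C('m')+0=2+0=2
L[1]='$': occ=0, LF[1]=C('$')+0=0+0=0
L[2]='n': occ=0, LF[2]=C('n')+0=4+0=4
L[3]='N': occ=0, LF[3]=C('N')+0=1+0=1
L[4]='m': occ=1, LF[4]=C('m')+1=2+1=3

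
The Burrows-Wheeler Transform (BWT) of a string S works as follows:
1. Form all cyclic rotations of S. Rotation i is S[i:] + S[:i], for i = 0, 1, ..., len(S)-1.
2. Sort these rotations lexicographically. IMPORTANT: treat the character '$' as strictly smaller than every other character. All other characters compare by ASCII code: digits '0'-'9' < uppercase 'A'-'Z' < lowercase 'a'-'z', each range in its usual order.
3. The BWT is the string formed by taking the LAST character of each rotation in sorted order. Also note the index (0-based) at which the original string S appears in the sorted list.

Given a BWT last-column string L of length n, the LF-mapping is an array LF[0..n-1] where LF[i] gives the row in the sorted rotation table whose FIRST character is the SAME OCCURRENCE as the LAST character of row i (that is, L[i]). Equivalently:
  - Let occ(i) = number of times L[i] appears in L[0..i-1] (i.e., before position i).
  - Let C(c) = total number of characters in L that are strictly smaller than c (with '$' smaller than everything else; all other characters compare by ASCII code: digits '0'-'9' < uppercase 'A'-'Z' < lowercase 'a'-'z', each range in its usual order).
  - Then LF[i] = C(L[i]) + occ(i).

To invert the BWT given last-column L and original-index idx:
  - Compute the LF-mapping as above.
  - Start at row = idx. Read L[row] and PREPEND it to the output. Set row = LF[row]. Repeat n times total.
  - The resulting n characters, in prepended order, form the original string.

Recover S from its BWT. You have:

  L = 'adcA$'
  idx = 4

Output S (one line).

LF mapping: 2 4 3 1 0
Walk LF starting at row 4, prepending L[row]:
  step 1: row=4, L[4]='$', prepend. Next row=LF[4]=0
  step 2: row=0, L[0]='a', prepend. Next row=LF[0]=2
  step 3: row=2, L[2]='c', prepend. Next row=LF[2]=3
  step 4: row=3, L[3]='A', prepend. Next row=LF[3]=1
  step 5: row=1, L[1]='d', prepend. Next row=LF[1]=4
Reversed output: dAca$

Answer: dAca$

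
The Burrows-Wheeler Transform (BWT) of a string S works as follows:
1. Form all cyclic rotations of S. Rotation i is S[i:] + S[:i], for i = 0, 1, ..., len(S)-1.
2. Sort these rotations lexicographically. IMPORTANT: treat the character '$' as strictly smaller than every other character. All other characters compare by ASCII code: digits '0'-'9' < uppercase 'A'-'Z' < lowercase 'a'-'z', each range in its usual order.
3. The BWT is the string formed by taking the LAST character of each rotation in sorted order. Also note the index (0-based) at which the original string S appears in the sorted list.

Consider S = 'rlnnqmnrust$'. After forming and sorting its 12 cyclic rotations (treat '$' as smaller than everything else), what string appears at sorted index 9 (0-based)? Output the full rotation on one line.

Answer: st$rlnnqmnru

Derivation:
All 12 rotations (rotation i = S[i:]+S[:i]):
  rot[0] = rlnnqmnrust$
  rot[1] = lnnqmnrust$r
  rot[2] = nnqmnrust$rl
  rot[3] = nqmnrust$rln
  rot[4] = qmnrust$rlnn
  rot[5] = mnrust$rlnnq
  rot[6] = nrust$rlnnqm
  rot[7] = rust$rlnnqmn
  rot[8] = ust$rlnnqmnr
  rot[9] = st$rlnnqmnru
  rot[10] = t$rlnnqmnrus
  rot[11] = $rlnnqmnrust
Sorted (with $ < everything):
  sorted[0] = $rlnnqmnrust
  sorted[1] = lnnqmnrust$r
  sorted[2] = mnrust$rlnnq
  sorted[3] = nnqmnrust$rl
  sorted[4] = nqmnrust$rln
  sorted[5] = nrust$rlnnqm
  sorted[6] = qmnrust$rlnn
  sorted[7] = rlnnqmnrust$
  sorted[8] = rust$rlnnqmn
  sorted[9] = st$rlnnqmnru
  sorted[10] = t$rlnnqmnrus
  sorted[11] = ust$rlnnqmnr
sorted[9] = st$rlnnqmnru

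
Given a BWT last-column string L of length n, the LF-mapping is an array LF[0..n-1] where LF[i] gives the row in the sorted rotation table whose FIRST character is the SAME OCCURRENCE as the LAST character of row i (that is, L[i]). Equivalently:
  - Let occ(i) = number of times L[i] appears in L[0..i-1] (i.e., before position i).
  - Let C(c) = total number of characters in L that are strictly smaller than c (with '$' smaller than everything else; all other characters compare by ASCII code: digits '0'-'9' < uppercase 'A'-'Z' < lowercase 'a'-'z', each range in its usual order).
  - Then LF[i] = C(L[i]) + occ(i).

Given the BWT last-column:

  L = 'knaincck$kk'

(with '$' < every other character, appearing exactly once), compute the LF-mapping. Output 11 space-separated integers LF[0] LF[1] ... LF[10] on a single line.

Char counts: '$':1, 'a':1, 'c':2, 'i':1, 'k':4, 'n':2
C (first-col start): C('$')=0, C('a')=1, C('c')=2, C('i')=4, C('k')=5, C('n')=9
L[0]='k': occ=0, LF[0]=C('k')+0=5+0=5
L[1]='n': occ=0, LF[1]=C('n')+0=9+0=9
L[2]='a': occ=0, LF[2]=C('a')+0=1+0=1
L[3]='i': occ=0, LF[3]=C('i')+0=4+0=4
L[4]='n': occ=1, LF[4]=C('n')+1=9+1=10
L[5]='c': occ=0, LF[5]=C('c')+0=2+0=2
L[6]='c': occ=1, LF[6]=C('c')+1=2+1=3
L[7]='k': occ=1, LF[7]=C('k')+1=5+1=6
L[8]='$': occ=0, LF[8]=C('$')+0=0+0=0
L[9]='k': occ=2, LF[9]=C('k')+2=5+2=7
L[10]='k': occ=3, LF[10]=C('k')+3=5+3=8

Answer: 5 9 1 4 10 2 3 6 0 7 8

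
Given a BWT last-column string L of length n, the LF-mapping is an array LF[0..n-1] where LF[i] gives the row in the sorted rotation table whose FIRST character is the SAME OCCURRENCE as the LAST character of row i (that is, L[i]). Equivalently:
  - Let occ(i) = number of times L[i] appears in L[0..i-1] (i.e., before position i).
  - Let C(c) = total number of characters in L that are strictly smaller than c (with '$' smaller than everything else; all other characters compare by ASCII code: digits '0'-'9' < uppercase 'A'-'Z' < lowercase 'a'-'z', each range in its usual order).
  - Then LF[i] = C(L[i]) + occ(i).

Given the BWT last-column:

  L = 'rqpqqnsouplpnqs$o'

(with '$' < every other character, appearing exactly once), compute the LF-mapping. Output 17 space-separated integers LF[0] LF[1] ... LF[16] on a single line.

Char counts: '$':1, 'l':1, 'n':2, 'o':2, 'p':3, 'q':4, 'r':1, 's':2, 'u':1
C (first-col start): C('$')=0, C('l')=1, C('n')=2, C('o')=4, C('p')=6, C('q')=9, C('r')=13, C('s')=14, C('u')=16
L[0]='r': occ=0, LF[0]=C('r')+0=13+0=13
L[1]='q': occ=0, LF[1]=C('q')+0=9+0=9
L[2]='p': occ=0, LF[2]=C('p')+0=6+0=6
L[3]='q': occ=1, LF[3]=C('q')+1=9+1=10
L[4]='q': occ=2, LF[4]=C('q')+2=9+2=11
L[5]='n': occ=0, LF[5]=C('n')+0=2+0=2
L[6]='s': occ=0, LF[6]=C('s')+0=14+0=14
L[7]='o': occ=0, LF[7]=C('o')+0=4+0=4
L[8]='u': occ=0, LF[8]=C('u')+0=16+0=16
L[9]='p': occ=1, LF[9]=C('p')+1=6+1=7
L[10]='l': occ=0, LF[10]=C('l')+0=1+0=1
L[11]='p': occ=2, LF[11]=C('p')+2=6+2=8
L[12]='n': occ=1, LF[12]=C('n')+1=2+1=3
L[13]='q': occ=3, LF[13]=C('q')+3=9+3=12
L[14]='s': occ=1, LF[14]=C('s')+1=14+1=15
L[15]='$': occ=0, LF[15]=C('$')+0=0+0=0
L[16]='o': occ=1, LF[16]=C('o')+1=4+1=5

Answer: 13 9 6 10 11 2 14 4 16 7 1 8 3 12 15 0 5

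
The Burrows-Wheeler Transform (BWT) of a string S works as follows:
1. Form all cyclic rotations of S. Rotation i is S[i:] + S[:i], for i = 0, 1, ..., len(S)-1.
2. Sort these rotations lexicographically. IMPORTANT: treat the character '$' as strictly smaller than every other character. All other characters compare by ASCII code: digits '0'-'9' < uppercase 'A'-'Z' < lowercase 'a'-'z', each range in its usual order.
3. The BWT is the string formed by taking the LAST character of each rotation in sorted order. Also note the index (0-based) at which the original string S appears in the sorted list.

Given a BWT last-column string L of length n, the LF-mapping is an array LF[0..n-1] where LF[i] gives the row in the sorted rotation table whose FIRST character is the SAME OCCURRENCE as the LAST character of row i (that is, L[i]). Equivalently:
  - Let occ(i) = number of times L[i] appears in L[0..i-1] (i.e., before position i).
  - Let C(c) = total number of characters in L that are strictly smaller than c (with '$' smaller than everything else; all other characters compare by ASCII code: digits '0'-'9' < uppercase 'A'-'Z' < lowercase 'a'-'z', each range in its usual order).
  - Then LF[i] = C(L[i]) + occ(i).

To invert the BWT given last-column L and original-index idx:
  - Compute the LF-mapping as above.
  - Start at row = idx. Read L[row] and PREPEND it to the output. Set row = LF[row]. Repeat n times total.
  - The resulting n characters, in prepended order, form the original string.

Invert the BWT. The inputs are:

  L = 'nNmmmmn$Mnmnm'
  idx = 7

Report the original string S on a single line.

LF mapping: 9 2 3 4 5 6 10 0 1 11 7 12 8
Walk LF starting at row 7, prepending L[row]:
  step 1: row=7, L[7]='$', prepend. Next row=LF[7]=0
  step 2: row=0, L[0]='n', prepend. Next row=LF[0]=9
  step 3: row=9, L[9]='n', prepend. Next row=LF[9]=11
  step 4: row=11, L[11]='n', prepend. Next row=LF[11]=12
  step 5: row=12, L[12]='m', prepend. Next row=LF[12]=8
  step 6: row=8, L[8]='M', prepend. Next row=LF[8]=1
  step 7: row=1, L[1]='N', prepend. Next row=LF[1]=2
  step 8: row=2, L[2]='m', prepend. Next row=LF[2]=3
  step 9: row=3, L[3]='m', prepend. Next row=LF[3]=4
  step 10: row=4, L[4]='m', prepend. Next row=LF[4]=5
  step 11: row=5, L[5]='m', prepend. Next row=LF[5]=6
  step 12: row=6, L[6]='n', prepend. Next row=LF[6]=10
  step 13: row=10, L[10]='m', prepend. Next row=LF[10]=7
Reversed output: mnmmmmNMmnnn$

Answer: mnmmmmNMmnnn$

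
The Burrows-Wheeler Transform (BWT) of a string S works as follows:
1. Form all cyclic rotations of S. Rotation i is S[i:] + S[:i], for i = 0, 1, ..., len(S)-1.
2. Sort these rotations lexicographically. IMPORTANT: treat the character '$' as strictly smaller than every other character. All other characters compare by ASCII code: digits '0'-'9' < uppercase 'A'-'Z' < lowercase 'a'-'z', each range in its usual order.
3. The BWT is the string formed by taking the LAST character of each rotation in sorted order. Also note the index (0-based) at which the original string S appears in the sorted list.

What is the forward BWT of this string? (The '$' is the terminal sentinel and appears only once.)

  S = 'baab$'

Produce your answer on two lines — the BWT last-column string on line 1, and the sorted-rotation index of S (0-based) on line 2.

Answer: bbaa$
4

Derivation:
All 5 rotations (rotation i = S[i:]+S[:i]):
  rot[0] = baab$
  rot[1] = aab$b
  rot[2] = ab$ba
  rot[3] = b$baa
  rot[4] = $baab
Sorted (with $ < everything):
  sorted[0] = $baab  (last char: 'b')
  sorted[1] = aab$b  (last char: 'b')
  sorted[2] = ab$ba  (last char: 'a')
  sorted[3] = b$baa  (last char: 'a')
  sorted[4] = baab$  (last char: '$')
Last column: bbaa$
Original string S is at sorted index 4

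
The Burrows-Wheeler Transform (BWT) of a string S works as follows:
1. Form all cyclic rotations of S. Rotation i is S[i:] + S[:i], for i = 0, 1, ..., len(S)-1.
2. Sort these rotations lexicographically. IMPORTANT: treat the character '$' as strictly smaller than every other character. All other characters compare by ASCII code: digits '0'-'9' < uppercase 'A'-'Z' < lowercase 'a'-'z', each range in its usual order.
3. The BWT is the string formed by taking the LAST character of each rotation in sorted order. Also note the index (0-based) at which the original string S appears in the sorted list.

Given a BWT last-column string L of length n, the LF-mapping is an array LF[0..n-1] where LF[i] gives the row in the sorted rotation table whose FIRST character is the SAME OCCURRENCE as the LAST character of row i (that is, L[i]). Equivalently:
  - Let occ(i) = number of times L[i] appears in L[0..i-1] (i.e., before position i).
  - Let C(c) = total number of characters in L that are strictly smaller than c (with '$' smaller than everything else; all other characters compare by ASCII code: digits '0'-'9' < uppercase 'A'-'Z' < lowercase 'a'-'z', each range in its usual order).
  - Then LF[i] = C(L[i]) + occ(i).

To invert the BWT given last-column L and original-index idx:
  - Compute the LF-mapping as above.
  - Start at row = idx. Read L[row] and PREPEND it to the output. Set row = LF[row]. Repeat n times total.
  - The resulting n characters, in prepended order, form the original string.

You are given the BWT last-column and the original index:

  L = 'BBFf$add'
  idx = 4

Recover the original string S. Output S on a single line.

Answer: addfFBB$

Derivation:
LF mapping: 1 2 3 7 0 4 5 6
Walk LF starting at row 4, prepending L[row]:
  step 1: row=4, L[4]='$', prepend. Next row=LF[4]=0
  step 2: row=0, L[0]='B', prepend. Next row=LF[0]=1
  step 3: row=1, L[1]='B', prepend. Next row=LF[1]=2
  step 4: row=2, L[2]='F', prepend. Next row=LF[2]=3
  step 5: row=3, L[3]='f', prepend. Next row=LF[3]=7
  step 6: row=7, L[7]='d', prepend. Next row=LF[7]=6
  step 7: row=6, L[6]='d', prepend. Next row=LF[6]=5
  step 8: row=5, L[5]='a', prepend. Next row=LF[5]=4
Reversed output: addfFBB$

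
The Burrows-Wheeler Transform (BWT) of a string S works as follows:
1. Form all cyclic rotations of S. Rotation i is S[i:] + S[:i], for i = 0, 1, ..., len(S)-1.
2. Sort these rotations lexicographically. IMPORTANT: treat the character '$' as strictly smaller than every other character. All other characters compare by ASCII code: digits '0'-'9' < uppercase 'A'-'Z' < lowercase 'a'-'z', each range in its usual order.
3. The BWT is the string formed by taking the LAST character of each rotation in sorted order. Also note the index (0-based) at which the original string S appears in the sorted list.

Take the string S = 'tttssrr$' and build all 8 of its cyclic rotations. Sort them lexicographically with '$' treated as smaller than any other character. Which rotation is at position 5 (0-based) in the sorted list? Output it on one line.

Answer: tssrr$tt

Derivation:
All 8 rotations (rotation i = S[i:]+S[:i]):
  rot[0] = tttssrr$
  rot[1] = ttssrr$t
  rot[2] = tssrr$tt
  rot[3] = ssrr$ttt
  rot[4] = srr$ttts
  rot[5] = rr$tttss
  rot[6] = r$tttssr
  rot[7] = $tttssrr
Sorted (with $ < everything):
  sorted[0] = $tttssrr
  sorted[1] = r$tttssr
  sorted[2] = rr$tttss
  sorted[3] = srr$ttts
  sorted[4] = ssrr$ttt
  sorted[5] = tssrr$tt
  sorted[6] = ttssrr$t
  sorted[7] = tttssrr$
sorted[5] = tssrr$tt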